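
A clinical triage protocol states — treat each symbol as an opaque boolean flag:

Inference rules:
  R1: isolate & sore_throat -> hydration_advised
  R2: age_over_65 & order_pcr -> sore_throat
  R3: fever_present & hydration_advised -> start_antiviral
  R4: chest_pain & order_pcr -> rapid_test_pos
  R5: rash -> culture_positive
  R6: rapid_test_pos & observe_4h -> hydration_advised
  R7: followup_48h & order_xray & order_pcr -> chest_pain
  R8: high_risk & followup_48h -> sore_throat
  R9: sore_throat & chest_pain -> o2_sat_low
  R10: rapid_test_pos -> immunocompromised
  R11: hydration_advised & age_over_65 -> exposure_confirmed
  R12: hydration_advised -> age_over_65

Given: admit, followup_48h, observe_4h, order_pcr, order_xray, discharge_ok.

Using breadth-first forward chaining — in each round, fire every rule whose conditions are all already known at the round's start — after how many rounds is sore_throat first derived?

Round 1: R7 [followup_48h & order_xray & order_pcr -> chest_pain]. Adds chest_pain.
Round 2: R4 [chest_pain & order_pcr -> rapid_test_pos]. Adds rapid_test_pos.
Round 3: R6 [rapid_test_pos & observe_4h -> hydration_advised]; R10 [rapid_test_pos -> immunocompromised]. Adds hydration_advised, immunocompromised.
Round 4: R12 [hydration_advised -> age_over_65]. Adds age_over_65.
Round 5: R2 [age_over_65 & order_pcr -> sore_throat]; R11 [hydration_advised & age_over_65 -> exposure_confirmed]. Adds sore_throat, exposure_confirmed.
sore_throat first appears in round 5.

5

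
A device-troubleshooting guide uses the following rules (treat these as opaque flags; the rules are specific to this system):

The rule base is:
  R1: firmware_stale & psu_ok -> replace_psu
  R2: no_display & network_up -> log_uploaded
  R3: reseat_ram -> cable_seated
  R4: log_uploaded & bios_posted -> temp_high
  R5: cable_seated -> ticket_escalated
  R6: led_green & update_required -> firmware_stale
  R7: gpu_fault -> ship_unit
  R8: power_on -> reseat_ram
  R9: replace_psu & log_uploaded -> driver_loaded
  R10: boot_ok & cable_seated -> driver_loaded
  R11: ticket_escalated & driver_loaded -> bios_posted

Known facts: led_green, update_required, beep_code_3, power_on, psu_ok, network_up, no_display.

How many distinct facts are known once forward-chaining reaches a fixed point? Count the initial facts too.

Round 1: R2 [no_display & network_up -> log_uploaded]; R6 [led_green & update_required -> firmware_stale]; R8 [power_on -> reseat_ram]. Adds log_uploaded, firmware_stale, reseat_ram.
Round 2: R1 [firmware_stale & psu_ok -> replace_psu]; R3 [reseat_ram -> cable_seated]. Adds replace_psu, cable_seated.
Round 3: R5 [cable_seated -> ticket_escalated]; R9 [replace_psu & log_uploaded -> driver_loaded]. Adds ticket_escalated, driver_loaded.
Round 4: R11 [ticket_escalated & driver_loaded -> bios_posted]. Adds bios_posted.
Round 5: R4 [log_uploaded & bios_posted -> temp_high]. Adds temp_high.
Closure: {beep_code_3, bios_posted, cable_seated, driver_loaded, firmware_stale, led_green, log_uploaded, network_up, no_display, power_on, psu_ok, replace_psu, reseat_ram, temp_high, ticket_escalated, update_required} — 16 facts.

16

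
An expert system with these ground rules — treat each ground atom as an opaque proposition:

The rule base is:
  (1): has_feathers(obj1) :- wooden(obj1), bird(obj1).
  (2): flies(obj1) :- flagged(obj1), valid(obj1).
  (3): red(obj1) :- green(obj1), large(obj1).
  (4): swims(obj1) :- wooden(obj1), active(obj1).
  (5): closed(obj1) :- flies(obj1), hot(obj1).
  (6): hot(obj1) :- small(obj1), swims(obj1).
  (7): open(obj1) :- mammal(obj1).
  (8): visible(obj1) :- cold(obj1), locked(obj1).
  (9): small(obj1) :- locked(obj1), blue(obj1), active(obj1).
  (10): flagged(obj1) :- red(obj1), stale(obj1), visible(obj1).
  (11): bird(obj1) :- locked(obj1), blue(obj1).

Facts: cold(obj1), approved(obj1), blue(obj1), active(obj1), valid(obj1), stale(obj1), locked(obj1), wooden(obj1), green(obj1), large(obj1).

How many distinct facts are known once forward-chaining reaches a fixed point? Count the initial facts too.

20

Round 1 — (3), (4), (8), (9), (11), derive red(obj1), swims(obj1), visible(obj1), small(obj1), bird(obj1).
Round 2 — (1), (6), (10), derive has_feathers(obj1), hot(obj1), flagged(obj1).
Round 3 — (2), derive flies(obj1).
Round 4 — (5), derive closed(obj1).
Closure: {active(obj1), approved(obj1), bird(obj1), blue(obj1), closed(obj1), cold(obj1), flagged(obj1), flies(obj1), green(obj1), has_feathers(obj1), hot(obj1), large(obj1), locked(obj1), red(obj1), small(obj1), stale(obj1), swims(obj1), valid(obj1), visible(obj1), wooden(obj1)} — 20 facts.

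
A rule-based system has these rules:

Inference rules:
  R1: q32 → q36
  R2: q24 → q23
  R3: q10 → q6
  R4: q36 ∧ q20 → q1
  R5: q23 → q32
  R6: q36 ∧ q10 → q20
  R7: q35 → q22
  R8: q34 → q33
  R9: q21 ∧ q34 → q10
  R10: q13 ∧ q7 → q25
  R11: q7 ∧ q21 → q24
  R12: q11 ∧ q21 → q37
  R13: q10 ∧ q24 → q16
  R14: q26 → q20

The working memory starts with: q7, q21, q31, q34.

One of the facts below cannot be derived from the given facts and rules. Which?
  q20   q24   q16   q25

q25

Round 1 — R8, R9, R11, derive q33, q10, q24.
Round 2 — R2, R3, R13, derive q23, q6, q16.
Round 3 — R5, derive q32.
Round 4 — R1, derive q36.
Round 5 — R6, derive q20.
Round 6 — R4, derive q1.
Derived: q20 (round 5), q24 (round 1), q16 (round 2). q25 never appears in any round.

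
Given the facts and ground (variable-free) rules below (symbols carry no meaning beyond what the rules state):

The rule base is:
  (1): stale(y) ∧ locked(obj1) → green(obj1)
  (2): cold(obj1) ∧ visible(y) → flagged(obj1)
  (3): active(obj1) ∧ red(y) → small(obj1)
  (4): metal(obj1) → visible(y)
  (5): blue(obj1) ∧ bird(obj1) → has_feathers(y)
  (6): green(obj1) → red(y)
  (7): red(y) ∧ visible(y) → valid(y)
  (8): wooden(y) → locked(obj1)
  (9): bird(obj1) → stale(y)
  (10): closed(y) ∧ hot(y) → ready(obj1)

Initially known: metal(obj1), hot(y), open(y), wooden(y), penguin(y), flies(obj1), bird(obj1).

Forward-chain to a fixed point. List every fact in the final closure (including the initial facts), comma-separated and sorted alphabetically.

bird(obj1), flies(obj1), green(obj1), hot(y), locked(obj1), metal(obj1), open(y), penguin(y), red(y), stale(y), valid(y), visible(y), wooden(y)

Round 1 fires (4), (8), (9), giving visible(y), locked(obj1), stale(y).
Round 2 fires (1), giving green(obj1).
Round 3 fires (6), giving red(y).
Round 4 fires (7), giving valid(y).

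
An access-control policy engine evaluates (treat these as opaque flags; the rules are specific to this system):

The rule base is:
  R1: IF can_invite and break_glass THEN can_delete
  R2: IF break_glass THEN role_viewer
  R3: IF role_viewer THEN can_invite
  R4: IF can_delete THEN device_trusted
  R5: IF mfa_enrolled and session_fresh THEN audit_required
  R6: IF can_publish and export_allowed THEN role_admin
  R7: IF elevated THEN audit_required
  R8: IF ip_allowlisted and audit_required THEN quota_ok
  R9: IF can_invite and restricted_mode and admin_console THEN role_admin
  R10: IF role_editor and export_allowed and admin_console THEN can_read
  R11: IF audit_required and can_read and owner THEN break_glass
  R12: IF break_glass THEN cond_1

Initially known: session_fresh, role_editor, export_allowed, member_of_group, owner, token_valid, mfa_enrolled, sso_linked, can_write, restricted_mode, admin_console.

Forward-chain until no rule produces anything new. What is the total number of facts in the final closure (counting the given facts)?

20

Round 1 fires R5, R10, giving audit_required, can_read.
Round 2 fires R11, giving break_glass.
Round 3 fires R2, R12, giving role_viewer, cond_1.
Round 4 fires R3, giving can_invite.
Round 5 fires R1, R9, giving can_delete, role_admin.
Round 6 fires R4, giving device_trusted.
Closure: {admin_console, audit_required, break_glass, can_delete, can_invite, can_read, can_write, cond_1, device_trusted, export_allowed, member_of_group, mfa_enrolled, owner, restricted_mode, role_admin, role_editor, role_viewer, session_fresh, sso_linked, token_valid} — 20 facts.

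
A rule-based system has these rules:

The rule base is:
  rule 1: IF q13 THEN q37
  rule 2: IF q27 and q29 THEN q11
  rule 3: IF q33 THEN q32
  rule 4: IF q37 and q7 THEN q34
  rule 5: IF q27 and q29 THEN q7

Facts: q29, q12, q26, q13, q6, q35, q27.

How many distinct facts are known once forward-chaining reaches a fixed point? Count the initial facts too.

Round 1: rule 1 [IF q13 THEN q37]; rule 2 [IF q27 and q29 THEN q11]; rule 5 [IF q27 and q29 THEN q7]. New: q37, q11, q7.
Round 2: rule 4 [IF q37 and q7 THEN q34]. New: q34.
Closure: {q11, q12, q13, q26, q27, q29, q34, q35, q37, q6, q7} — 11 facts.

11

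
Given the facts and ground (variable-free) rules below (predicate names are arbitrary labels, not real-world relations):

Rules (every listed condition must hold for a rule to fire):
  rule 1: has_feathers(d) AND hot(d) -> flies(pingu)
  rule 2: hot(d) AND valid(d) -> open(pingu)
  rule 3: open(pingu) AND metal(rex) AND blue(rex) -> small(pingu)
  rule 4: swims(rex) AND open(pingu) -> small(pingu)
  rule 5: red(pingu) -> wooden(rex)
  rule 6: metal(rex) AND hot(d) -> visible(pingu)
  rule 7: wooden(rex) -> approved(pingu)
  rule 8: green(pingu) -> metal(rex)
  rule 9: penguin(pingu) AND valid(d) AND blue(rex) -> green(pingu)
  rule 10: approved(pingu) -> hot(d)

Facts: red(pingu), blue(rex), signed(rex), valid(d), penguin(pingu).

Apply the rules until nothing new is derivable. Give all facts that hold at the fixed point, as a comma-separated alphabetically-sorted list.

approved(pingu), blue(rex), green(pingu), hot(d), metal(rex), open(pingu), penguin(pingu), red(pingu), signed(rex), small(pingu), valid(d), visible(pingu), wooden(rex)

Round 1: rule 5 [red(pingu) -> wooden(rex)]; rule 9 [penguin(pingu) AND valid(d) AND blue(rex) -> green(pingu)]. Adds wooden(rex), green(pingu).
Round 2: rule 7 [wooden(rex) -> approved(pingu)]; rule 8 [green(pingu) -> metal(rex)]. Adds approved(pingu), metal(rex).
Round 3: rule 10 [approved(pingu) -> hot(d)]. Adds hot(d).
Round 4: rule 2 [hot(d) AND valid(d) -> open(pingu)]; rule 6 [metal(rex) AND hot(d) -> visible(pingu)]. Adds open(pingu), visible(pingu).
Round 5: rule 3 [open(pingu) AND metal(rex) AND blue(rex) -> small(pingu)]. Adds small(pingu).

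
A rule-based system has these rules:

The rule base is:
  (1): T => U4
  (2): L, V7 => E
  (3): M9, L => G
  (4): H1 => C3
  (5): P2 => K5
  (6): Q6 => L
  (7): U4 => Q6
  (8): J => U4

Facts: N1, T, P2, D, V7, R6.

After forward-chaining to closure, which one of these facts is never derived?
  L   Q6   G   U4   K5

G

[1] (1) [T => U4]; (5) [P2 => K5]. ⇒ new: U4, K5.
[2] (7) [U4 => Q6]. ⇒ new: Q6.
[3] (6) [Q6 => L]. ⇒ new: L.
[4] (2) [L, V7 => E]. ⇒ new: E.
Derived: K5 (round 1), U4 (round 1), L (round 3), Q6 (round 2). G never appears in any round.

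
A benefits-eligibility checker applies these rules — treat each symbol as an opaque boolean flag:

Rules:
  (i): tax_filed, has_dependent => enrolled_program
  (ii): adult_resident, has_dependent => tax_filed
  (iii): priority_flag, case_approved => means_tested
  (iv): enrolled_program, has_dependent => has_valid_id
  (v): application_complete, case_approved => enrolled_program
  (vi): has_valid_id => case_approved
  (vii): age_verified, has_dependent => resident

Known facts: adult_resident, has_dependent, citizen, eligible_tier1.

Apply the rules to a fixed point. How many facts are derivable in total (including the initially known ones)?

8

Round 1: (ii) [adult_resident, has_dependent => tax_filed]. New: tax_filed.
Round 2: (i) [tax_filed, has_dependent => enrolled_program]. New: enrolled_program.
Round 3: (iv) [enrolled_program, has_dependent => has_valid_id]. New: has_valid_id.
Round 4: (vi) [has_valid_id => case_approved]. New: case_approved.
Closure: {adult_resident, case_approved, citizen, eligible_tier1, enrolled_program, has_dependent, has_valid_id, tax_filed} — 8 facts.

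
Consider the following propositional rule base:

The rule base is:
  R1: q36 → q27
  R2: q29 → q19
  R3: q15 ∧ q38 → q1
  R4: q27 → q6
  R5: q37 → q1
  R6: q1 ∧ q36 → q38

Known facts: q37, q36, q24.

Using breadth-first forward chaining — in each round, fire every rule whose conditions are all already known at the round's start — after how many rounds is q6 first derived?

Round 1 — R1, R5, derive q27, q1.
Round 2 — R4, R6, derive q6, q38.
q6 first appears in round 2.

2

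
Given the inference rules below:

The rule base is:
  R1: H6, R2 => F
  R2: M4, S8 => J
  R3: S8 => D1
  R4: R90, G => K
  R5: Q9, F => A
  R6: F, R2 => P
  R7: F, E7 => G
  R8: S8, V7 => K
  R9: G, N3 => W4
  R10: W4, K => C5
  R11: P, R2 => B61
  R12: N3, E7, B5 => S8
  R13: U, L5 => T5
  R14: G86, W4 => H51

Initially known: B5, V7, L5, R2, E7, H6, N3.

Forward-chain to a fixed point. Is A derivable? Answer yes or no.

[1] R1 [H6, R2 => F]; R12 [N3, E7, B5 => S8]. ⇒ new: F, S8.
[2] R3 [S8 => D1]; R6 [F, R2 => P]; R7 [F, E7 => G]; R8 [S8, V7 => K]. ⇒ new: D1, P, G, K.
[3] R9 [G, N3 => W4]; R11 [P, R2 => B61]. ⇒ new: W4, B61.
[4] R10 [W4, K => C5]. ⇒ new: C5.
Fixed point reached. A is concluded only by R5; R5 needs Q9 (never derived).

no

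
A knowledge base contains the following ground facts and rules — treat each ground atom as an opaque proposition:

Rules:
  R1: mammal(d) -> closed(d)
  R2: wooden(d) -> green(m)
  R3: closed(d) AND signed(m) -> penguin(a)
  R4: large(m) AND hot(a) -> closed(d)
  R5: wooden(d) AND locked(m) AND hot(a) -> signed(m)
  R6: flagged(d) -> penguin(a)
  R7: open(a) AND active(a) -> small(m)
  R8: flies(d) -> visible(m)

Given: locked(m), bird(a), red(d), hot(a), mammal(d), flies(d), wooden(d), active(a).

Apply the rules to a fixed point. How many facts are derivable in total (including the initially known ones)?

13

Round 1 fires R1, R2, R5, R8, giving closed(d), green(m), signed(m), visible(m).
Round 2 fires R3, giving penguin(a).
Closure: {active(a), bird(a), closed(d), flies(d), green(m), hot(a), locked(m), mammal(d), penguin(a), red(d), signed(m), visible(m), wooden(d)} — 13 facts.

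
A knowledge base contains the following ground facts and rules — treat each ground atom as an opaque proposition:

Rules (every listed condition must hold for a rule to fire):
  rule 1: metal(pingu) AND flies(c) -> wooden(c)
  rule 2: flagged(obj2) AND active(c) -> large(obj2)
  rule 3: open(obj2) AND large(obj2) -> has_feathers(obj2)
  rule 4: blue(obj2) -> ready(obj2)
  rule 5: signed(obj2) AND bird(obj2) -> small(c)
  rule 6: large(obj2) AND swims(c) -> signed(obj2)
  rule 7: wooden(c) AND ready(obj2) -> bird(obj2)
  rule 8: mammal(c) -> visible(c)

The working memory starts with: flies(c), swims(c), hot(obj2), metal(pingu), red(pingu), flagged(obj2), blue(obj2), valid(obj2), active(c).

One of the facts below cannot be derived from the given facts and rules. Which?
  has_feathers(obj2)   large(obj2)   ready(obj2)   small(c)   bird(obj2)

Round 1: rule 1 [metal(pingu) AND flies(c) -> wooden(c)]; rule 2 [flagged(obj2) AND active(c) -> large(obj2)]; rule 4 [blue(obj2) -> ready(obj2)]. Adds wooden(c), large(obj2), ready(obj2).
Round 2: rule 6 [large(obj2) AND swims(c) -> signed(obj2)]; rule 7 [wooden(c) AND ready(obj2) -> bird(obj2)]. Adds signed(obj2), bird(obj2).
Round 3: rule 5 [signed(obj2) AND bird(obj2) -> small(c)]. Adds small(c).
Derived: large(obj2) (round 1), bird(obj2) (round 2), ready(obj2) (round 1), small(c) (round 3). has_feathers(obj2) never appears in any round.

has_feathers(obj2)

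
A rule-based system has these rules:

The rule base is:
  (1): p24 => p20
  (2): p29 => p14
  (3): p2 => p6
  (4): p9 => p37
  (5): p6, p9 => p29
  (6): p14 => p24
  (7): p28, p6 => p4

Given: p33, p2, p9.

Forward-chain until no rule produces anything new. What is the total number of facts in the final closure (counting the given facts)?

Round 1 — (3), (4), derive p6, p37.
Round 2 — (5), derive p29.
Round 3 — (2), derive p14.
Round 4 — (6), derive p24.
Round 5 — (1), derive p20.
Closure: {p14, p2, p20, p24, p29, p33, p37, p6, p9} — 9 facts.

9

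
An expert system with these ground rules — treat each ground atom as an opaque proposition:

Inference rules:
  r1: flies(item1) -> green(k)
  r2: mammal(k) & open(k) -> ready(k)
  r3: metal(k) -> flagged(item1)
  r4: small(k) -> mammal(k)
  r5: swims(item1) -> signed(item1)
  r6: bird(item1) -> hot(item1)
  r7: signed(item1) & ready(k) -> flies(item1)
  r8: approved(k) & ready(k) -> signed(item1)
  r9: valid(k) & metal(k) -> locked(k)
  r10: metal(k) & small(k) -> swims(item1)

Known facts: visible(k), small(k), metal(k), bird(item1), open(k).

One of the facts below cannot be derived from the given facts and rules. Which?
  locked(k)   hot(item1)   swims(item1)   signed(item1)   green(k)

Round 1 — r3, r4, r6, r10, derive flagged(item1), mammal(k), hot(item1), swims(item1).
Round 2 — r2, r5, derive ready(k), signed(item1).
Round 3 — r7, derive flies(item1).
Round 4 — r1, derive green(k).
Derived: hot(item1) (round 1), swims(item1) (round 1), signed(item1) (round 2), green(k) (round 4). locked(k) never appears in any round.

locked(k)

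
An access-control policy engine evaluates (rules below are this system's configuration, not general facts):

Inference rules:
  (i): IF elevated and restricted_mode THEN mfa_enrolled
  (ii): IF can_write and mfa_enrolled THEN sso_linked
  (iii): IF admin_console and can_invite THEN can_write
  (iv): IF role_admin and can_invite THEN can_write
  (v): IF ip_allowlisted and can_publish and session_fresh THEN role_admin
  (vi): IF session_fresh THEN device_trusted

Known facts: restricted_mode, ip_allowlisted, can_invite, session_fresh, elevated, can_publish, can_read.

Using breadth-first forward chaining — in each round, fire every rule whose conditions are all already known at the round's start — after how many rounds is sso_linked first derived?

Round 1: (i) [IF elevated and restricted_mode THEN mfa_enrolled]; (v) [IF ip_allowlisted and can_publish and session_fresh THEN role_admin]; (vi) [IF session_fresh THEN device_trusted]. Adds mfa_enrolled, role_admin, device_trusted.
Round 2: (iv) [IF role_admin and can_invite THEN can_write]. Adds can_write.
Round 3: (ii) [IF can_write and mfa_enrolled THEN sso_linked]. Adds sso_linked.
sso_linked first appears in round 3.

3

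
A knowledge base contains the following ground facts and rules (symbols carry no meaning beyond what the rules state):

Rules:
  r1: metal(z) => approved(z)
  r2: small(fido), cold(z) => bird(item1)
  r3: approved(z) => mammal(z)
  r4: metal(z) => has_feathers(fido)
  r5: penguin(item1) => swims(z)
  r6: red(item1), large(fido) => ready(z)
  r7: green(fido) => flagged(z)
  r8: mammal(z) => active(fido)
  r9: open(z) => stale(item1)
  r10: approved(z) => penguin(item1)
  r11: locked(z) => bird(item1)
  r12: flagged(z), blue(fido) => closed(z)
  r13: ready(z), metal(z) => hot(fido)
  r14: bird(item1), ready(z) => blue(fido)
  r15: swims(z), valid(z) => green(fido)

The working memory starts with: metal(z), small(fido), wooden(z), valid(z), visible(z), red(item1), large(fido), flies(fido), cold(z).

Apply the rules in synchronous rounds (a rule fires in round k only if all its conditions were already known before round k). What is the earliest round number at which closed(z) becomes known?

Round 1: r1 [metal(z) => approved(z)]; r2 [small(fido), cold(z) => bird(item1)]; r4 [metal(z) => has_feathers(fido)]; r6 [red(item1), large(fido) => ready(z)]. New: approved(z), bird(item1), has_feathers(fido), ready(z).
Round 2: r3 [approved(z) => mammal(z)]; r10 [approved(z) => penguin(item1)]; r13 [ready(z), metal(z) => hot(fido)]; r14 [bird(item1), ready(z) => blue(fido)]. New: mammal(z), penguin(item1), hot(fido), blue(fido).
Round 3: r5 [penguin(item1) => swims(z)]; r8 [mammal(z) => active(fido)]. New: swims(z), active(fido).
Round 4: r15 [swims(z), valid(z) => green(fido)]. New: green(fido).
Round 5: r7 [green(fido) => flagged(z)]. New: flagged(z).
Round 6: r12 [flagged(z), blue(fido) => closed(z)]. New: closed(z).
closed(z) first appears in round 6.

6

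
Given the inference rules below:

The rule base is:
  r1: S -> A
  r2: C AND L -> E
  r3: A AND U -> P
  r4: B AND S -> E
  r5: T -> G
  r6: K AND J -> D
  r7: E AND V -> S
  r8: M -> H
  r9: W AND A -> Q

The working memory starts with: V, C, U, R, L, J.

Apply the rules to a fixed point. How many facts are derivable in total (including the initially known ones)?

Round 1 fires r2, giving E.
Round 2 fires r7, giving S.
Round 3 fires r1, giving A.
Round 4 fires r3, giving P.
Closure: {A, C, E, J, L, P, R, S, U, V} — 10 facts.

10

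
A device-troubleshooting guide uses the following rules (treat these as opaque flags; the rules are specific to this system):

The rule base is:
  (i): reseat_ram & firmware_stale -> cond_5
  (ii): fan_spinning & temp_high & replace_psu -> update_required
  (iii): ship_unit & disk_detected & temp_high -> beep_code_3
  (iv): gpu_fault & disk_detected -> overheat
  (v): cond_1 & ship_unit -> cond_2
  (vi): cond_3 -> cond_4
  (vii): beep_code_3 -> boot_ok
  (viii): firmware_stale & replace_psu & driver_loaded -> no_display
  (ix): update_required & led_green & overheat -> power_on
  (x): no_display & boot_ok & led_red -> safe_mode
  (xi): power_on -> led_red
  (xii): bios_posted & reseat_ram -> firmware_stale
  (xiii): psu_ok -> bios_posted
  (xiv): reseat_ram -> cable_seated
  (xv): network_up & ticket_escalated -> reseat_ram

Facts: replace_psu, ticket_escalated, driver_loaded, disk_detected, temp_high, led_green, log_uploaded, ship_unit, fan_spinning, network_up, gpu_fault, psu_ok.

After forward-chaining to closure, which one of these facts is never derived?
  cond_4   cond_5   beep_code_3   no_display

Round 1 — (ii), (iii), (iv), (xiii), (xv), derive update_required, beep_code_3, overheat, bios_posted, reseat_ram.
Round 2 — (vii), (ix), (xii), (xiv), derive boot_ok, power_on, firmware_stale, cable_seated.
Round 3 — (i), (viii), (xi), derive cond_5, no_display, led_red.
Round 4 — (x), derive safe_mode.
Derived: cond_5 (round 3), beep_code_3 (round 1), no_display (round 3). cond_4 never appears in any round.

cond_4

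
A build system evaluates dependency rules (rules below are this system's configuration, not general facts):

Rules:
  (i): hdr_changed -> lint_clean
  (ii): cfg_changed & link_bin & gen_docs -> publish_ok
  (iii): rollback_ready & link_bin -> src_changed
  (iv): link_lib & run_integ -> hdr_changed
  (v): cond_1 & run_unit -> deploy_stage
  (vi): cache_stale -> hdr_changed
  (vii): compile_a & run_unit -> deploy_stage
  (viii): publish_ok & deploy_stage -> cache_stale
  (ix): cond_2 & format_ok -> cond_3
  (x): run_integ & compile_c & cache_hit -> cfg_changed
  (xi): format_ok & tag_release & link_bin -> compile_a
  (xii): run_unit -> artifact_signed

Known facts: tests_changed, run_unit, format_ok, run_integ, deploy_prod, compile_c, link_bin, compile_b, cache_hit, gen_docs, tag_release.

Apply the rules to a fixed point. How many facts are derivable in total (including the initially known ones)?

19

Round 1: (x) [run_integ & compile_c & cache_hit -> cfg_changed]; (xi) [format_ok & tag_release & link_bin -> compile_a]; (xii) [run_unit -> artifact_signed]. Adds cfg_changed, compile_a, artifact_signed.
Round 2: (ii) [cfg_changed & link_bin & gen_docs -> publish_ok]; (vii) [compile_a & run_unit -> deploy_stage]. Adds publish_ok, deploy_stage.
Round 3: (viii) [publish_ok & deploy_stage -> cache_stale]. Adds cache_stale.
Round 4: (vi) [cache_stale -> hdr_changed]. Adds hdr_changed.
Round 5: (i) [hdr_changed -> lint_clean]. Adds lint_clean.
Closure: {artifact_signed, cache_hit, cache_stale, cfg_changed, compile_a, compile_b, compile_c, deploy_prod, deploy_stage, format_ok, gen_docs, hdr_changed, link_bin, lint_clean, publish_ok, run_integ, run_unit, tag_release, tests_changed} — 19 facts.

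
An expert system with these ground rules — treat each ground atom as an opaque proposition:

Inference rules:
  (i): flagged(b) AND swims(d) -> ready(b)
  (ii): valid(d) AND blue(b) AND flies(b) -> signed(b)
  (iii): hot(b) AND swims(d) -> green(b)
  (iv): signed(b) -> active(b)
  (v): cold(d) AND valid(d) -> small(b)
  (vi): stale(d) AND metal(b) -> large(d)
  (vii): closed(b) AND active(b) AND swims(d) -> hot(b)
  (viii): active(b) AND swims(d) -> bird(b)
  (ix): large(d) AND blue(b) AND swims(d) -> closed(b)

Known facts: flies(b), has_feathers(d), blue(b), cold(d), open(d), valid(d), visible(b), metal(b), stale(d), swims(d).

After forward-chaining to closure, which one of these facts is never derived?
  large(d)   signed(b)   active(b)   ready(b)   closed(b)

ready(b)

[1] (ii) [valid(d) AND blue(b) AND flies(b) -> signed(b)]; (v) [cold(d) AND valid(d) -> small(b)]; (vi) [stale(d) AND metal(b) -> large(d)]. ⇒ new: signed(b), small(b), large(d).
[2] (iv) [signed(b) -> active(b)]; (ix) [large(d) AND blue(b) AND swims(d) -> closed(b)]. ⇒ new: active(b), closed(b).
[3] (vii) [closed(b) AND active(b) AND swims(d) -> hot(b)]; (viii) [active(b) AND swims(d) -> bird(b)]. ⇒ new: hot(b), bird(b).
[4] (iii) [hot(b) AND swims(d) -> green(b)]. ⇒ new: green(b).
Derived: signed(b) (round 1), closed(b) (round 2), active(b) (round 2), large(d) (round 1). ready(b) never appears in any round.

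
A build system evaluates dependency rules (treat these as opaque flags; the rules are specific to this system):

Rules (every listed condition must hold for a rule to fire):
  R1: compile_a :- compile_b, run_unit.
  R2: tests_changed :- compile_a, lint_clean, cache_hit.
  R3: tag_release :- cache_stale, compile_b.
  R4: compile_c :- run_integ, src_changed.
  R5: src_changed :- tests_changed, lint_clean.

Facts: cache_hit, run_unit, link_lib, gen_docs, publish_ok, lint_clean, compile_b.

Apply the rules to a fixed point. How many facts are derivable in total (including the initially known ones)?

Round 1 — R1, derive compile_a.
Round 2 — R2, derive tests_changed.
Round 3 — R5, derive src_changed.
Closure: {cache_hit, compile_a, compile_b, gen_docs, link_lib, lint_clean, publish_ok, run_unit, src_changed, tests_changed} — 10 facts.

10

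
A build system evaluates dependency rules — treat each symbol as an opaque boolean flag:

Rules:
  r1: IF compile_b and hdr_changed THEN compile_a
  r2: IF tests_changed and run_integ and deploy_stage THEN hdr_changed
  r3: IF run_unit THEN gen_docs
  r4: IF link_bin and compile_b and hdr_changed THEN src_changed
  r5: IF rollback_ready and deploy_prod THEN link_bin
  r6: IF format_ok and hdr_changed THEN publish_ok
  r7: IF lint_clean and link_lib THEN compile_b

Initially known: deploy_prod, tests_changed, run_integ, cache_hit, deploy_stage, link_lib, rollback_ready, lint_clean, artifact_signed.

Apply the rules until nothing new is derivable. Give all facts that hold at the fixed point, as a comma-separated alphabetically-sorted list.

Round 1: r2 [IF tests_changed and run_integ and deploy_stage THEN hdr_changed]; r5 [IF rollback_ready and deploy_prod THEN link_bin]; r7 [IF lint_clean and link_lib THEN compile_b]. New: hdr_changed, link_bin, compile_b.
Round 2: r1 [IF compile_b and hdr_changed THEN compile_a]; r4 [IF link_bin and compile_b and hdr_changed THEN src_changed]. New: compile_a, src_changed.

artifact_signed, cache_hit, compile_a, compile_b, deploy_prod, deploy_stage, hdr_changed, link_bin, link_lib, lint_clean, rollback_ready, run_integ, src_changed, tests_changed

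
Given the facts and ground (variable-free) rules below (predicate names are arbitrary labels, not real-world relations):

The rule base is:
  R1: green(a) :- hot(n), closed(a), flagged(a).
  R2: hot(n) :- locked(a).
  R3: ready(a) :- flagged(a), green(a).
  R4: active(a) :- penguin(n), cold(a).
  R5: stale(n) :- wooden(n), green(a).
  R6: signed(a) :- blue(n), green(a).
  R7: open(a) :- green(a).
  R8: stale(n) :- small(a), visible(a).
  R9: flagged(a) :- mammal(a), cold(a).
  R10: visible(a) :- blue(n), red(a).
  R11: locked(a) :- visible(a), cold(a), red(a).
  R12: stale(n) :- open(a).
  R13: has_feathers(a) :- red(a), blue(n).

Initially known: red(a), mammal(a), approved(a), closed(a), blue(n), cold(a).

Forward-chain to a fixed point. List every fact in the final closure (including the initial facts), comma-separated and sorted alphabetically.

Round 1: R9 [flagged(a) :- mammal(a), cold(a).]; R10 [visible(a) :- blue(n), red(a).]; R13 [has_feathers(a) :- red(a), blue(n).]. Adds flagged(a), visible(a), has_feathers(a).
Round 2: R11 [locked(a) :- visible(a), cold(a), red(a).]. Adds locked(a).
Round 3: R2 [hot(n) :- locked(a).]. Adds hot(n).
Round 4: R1 [green(a) :- hot(n), closed(a), flagged(a).]. Adds green(a).
Round 5: R3 [ready(a) :- flagged(a), green(a).]; R6 [signed(a) :- blue(n), green(a).]; R7 [open(a) :- green(a).]. Adds ready(a), signed(a), open(a).
Round 6: R12 [stale(n) :- open(a).]. Adds stale(n).

approved(a), blue(n), closed(a), cold(a), flagged(a), green(a), has_feathers(a), hot(n), locked(a), mammal(a), open(a), ready(a), red(a), signed(a), stale(n), visible(a)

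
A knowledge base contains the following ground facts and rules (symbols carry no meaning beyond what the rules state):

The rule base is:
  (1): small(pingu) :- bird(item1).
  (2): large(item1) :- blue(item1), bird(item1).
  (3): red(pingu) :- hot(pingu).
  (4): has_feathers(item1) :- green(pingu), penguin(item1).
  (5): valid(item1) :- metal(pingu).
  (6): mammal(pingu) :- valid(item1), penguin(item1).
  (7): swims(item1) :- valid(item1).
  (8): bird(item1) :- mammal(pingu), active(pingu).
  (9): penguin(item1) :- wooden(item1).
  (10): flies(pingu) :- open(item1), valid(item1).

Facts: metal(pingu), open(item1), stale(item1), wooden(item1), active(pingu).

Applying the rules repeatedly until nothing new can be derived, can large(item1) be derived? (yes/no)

Round 1 fires (5), (9), giving valid(item1), penguin(item1).
Round 2 fires (6), (7), (10), giving mammal(pingu), swims(item1), flies(pingu).
Round 3 fires (8), giving bird(item1).
Round 4 fires (1), giving small(pingu).
Fixed point reached. large(item1) is concluded only by (2); (2) needs blue(item1) (never derived).

no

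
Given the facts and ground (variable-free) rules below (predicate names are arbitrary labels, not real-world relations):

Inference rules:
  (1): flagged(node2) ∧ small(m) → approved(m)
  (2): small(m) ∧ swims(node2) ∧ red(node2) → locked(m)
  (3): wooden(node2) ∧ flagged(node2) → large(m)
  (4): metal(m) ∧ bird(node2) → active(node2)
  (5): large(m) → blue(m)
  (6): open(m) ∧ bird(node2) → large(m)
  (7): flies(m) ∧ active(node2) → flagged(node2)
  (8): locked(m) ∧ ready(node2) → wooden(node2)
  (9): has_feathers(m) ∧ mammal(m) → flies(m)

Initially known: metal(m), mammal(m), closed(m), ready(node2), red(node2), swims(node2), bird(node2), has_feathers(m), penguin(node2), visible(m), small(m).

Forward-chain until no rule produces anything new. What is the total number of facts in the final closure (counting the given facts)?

19

Round 1 fires (2), (4), (9), giving locked(m), active(node2), flies(m).
Round 2 fires (7), (8), giving flagged(node2), wooden(node2).
Round 3 fires (1), (3), giving approved(m), large(m).
Round 4 fires (5), giving blue(m).
Closure: {active(node2), approved(m), bird(node2), blue(m), closed(m), flagged(node2), flies(m), has_feathers(m), large(m), locked(m), mammal(m), metal(m), penguin(node2), ready(node2), red(node2), small(m), swims(node2), visible(m), wooden(node2)} — 19 facts.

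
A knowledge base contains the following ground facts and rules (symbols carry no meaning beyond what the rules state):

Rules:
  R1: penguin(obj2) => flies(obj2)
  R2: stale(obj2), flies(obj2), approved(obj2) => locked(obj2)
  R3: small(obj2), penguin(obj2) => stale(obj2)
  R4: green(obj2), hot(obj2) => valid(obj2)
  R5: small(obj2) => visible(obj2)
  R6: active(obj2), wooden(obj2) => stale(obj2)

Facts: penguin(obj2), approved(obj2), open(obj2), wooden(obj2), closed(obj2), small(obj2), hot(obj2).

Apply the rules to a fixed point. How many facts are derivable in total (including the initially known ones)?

Round 1: R1 [penguin(obj2) => flies(obj2)]; R3 [small(obj2), penguin(obj2) => stale(obj2)]; R5 [small(obj2) => visible(obj2)]. New: flies(obj2), stale(obj2), visible(obj2).
Round 2: R2 [stale(obj2), flies(obj2), approved(obj2) => locked(obj2)]. New: locked(obj2).
Closure: {approved(obj2), closed(obj2), flies(obj2), hot(obj2), locked(obj2), open(obj2), penguin(obj2), small(obj2), stale(obj2), visible(obj2), wooden(obj2)} — 11 facts.

11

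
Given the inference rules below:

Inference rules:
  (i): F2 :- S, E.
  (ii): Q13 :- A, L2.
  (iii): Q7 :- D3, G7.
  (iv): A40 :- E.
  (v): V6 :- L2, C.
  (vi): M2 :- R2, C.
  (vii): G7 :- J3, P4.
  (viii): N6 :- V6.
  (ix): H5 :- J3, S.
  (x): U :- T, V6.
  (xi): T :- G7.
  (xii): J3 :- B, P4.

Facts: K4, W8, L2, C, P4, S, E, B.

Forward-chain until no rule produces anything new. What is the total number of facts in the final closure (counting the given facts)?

17

Round 1: (i) [F2 :- S, E.]; (iv) [A40 :- E.]; (v) [V6 :- L2, C.]; (xii) [J3 :- B, P4.]. Adds F2, A40, V6, J3.
Round 2: (vii) [G7 :- J3, P4.]; (viii) [N6 :- V6.]; (ix) [H5 :- J3, S.]. Adds G7, N6, H5.
Round 3: (xi) [T :- G7.]. Adds T.
Round 4: (x) [U :- T, V6.]. Adds U.
Closure: {A40, B, C, E, F2, G7, H5, J3, K4, L2, N6, P4, S, T, U, V6, W8} — 17 facts.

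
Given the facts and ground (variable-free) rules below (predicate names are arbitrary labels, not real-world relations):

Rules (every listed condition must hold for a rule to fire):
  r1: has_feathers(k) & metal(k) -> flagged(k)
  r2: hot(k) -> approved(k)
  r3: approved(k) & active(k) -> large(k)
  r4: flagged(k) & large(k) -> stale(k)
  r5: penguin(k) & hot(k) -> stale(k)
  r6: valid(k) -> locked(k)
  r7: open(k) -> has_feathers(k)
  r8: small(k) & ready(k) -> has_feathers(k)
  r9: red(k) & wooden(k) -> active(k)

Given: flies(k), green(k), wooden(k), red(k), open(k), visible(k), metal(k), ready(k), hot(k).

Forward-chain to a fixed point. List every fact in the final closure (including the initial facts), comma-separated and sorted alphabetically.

Round 1: r2 [hot(k) -> approved(k)]; r7 [open(k) -> has_feathers(k)]; r9 [red(k) & wooden(k) -> active(k)]. Adds approved(k), has_feathers(k), active(k).
Round 2: r1 [has_feathers(k) & metal(k) -> flagged(k)]; r3 [approved(k) & active(k) -> large(k)]. Adds flagged(k), large(k).
Round 3: r4 [flagged(k) & large(k) -> stale(k)]. Adds stale(k).

active(k), approved(k), flagged(k), flies(k), green(k), has_feathers(k), hot(k), large(k), metal(k), open(k), ready(k), red(k), stale(k), visible(k), wooden(k)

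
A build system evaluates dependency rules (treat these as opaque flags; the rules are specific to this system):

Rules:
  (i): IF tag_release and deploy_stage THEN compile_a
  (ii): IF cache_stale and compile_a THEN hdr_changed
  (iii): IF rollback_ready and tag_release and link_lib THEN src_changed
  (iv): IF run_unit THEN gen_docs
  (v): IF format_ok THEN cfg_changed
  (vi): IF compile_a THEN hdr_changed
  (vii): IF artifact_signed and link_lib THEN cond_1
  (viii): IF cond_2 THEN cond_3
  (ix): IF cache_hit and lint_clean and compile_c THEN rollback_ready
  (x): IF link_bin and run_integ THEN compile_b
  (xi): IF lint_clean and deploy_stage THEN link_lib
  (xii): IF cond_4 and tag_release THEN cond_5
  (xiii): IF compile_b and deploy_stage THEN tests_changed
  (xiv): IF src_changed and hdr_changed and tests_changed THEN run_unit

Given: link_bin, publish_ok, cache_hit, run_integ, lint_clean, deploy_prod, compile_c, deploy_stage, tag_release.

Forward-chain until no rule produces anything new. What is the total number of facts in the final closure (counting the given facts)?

18

Round 1: (i) [IF tag_release and deploy_stage THEN compile_a]; (ix) [IF cache_hit and lint_clean and compile_c THEN rollback_ready]; (x) [IF link_bin and run_integ THEN compile_b]; (xi) [IF lint_clean and deploy_stage THEN link_lib]. Adds compile_a, rollback_ready, compile_b, link_lib.
Round 2: (iii) [IF rollback_ready and tag_release and link_lib THEN src_changed]; (vi) [IF compile_a THEN hdr_changed]; (xiii) [IF compile_b and deploy_stage THEN tests_changed]. Adds src_changed, hdr_changed, tests_changed.
Round 3: (xiv) [IF src_changed and hdr_changed and tests_changed THEN run_unit]. Adds run_unit.
Round 4: (iv) [IF run_unit THEN gen_docs]. Adds gen_docs.
Closure: {cache_hit, compile_a, compile_b, compile_c, deploy_prod, deploy_stage, gen_docs, hdr_changed, link_bin, link_lib, lint_clean, publish_ok, rollback_ready, run_integ, run_unit, src_changed, tag_release, tests_changed} — 18 facts.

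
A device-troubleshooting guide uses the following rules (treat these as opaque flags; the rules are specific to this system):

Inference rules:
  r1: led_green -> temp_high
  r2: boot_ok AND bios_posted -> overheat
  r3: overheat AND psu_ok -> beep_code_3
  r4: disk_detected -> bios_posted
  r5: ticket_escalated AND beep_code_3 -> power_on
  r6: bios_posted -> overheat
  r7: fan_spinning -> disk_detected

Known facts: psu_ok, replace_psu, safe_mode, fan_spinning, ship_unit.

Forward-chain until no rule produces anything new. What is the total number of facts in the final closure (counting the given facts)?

[1] r7 [fan_spinning -> disk_detected]. ⇒ new: disk_detected.
[2] r4 [disk_detected -> bios_posted]. ⇒ new: bios_posted.
[3] r6 [bios_posted -> overheat]. ⇒ new: overheat.
[4] r3 [overheat AND psu_ok -> beep_code_3]. ⇒ new: beep_code_3.
Closure: {beep_code_3, bios_posted, disk_detected, fan_spinning, overheat, psu_ok, replace_psu, safe_mode, ship_unit} — 9 facts.

9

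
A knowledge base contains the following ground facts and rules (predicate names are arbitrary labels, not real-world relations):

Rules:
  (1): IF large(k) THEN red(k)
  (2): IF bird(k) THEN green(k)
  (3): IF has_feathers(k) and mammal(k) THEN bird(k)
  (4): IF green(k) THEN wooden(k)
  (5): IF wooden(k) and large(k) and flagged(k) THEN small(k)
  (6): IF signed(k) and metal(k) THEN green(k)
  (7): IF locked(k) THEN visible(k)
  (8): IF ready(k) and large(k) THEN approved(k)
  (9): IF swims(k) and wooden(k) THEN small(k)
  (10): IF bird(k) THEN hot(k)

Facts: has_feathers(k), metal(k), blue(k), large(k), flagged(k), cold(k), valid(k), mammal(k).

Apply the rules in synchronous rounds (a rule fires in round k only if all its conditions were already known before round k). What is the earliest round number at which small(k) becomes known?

Round 1 — (1), (3), derive red(k), bird(k).
Round 2 — (2), (10), derive green(k), hot(k).
Round 3 — (4), derive wooden(k).
Round 4 — (5), derive small(k).
small(k) first appears in round 4.

4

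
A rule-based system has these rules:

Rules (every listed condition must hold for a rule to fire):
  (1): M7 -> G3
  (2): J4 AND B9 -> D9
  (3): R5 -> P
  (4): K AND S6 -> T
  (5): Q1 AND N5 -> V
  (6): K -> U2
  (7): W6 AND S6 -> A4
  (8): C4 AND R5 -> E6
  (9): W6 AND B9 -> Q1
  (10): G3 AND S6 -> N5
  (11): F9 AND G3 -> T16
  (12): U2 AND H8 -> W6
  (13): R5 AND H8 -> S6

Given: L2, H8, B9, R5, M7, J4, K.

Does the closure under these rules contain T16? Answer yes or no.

no

[1] (1) [M7 -> G3]; (2) [J4 AND B9 -> D9]; (3) [R5 -> P]; (6) [K -> U2]; (13) [R5 AND H8 -> S6]. ⇒ new: G3, D9, P, U2, S6.
[2] (4) [K AND S6 -> T]; (10) [G3 AND S6 -> N5]; (12) [U2 AND H8 -> W6]. ⇒ new: T, N5, W6.
[3] (7) [W6 AND S6 -> A4]; (9) [W6 AND B9 -> Q1]. ⇒ new: A4, Q1.
[4] (5) [Q1 AND N5 -> V]. ⇒ new: V.
Fixed point reached. T16 is concluded only by (11); (11) needs F9 (never derived).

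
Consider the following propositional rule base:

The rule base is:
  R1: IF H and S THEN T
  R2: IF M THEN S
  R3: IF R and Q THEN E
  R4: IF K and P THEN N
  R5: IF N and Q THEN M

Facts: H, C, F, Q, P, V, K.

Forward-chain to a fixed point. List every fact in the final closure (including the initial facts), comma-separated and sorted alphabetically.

Round 1 fires R4, giving N.
Round 2 fires R5, giving M.
Round 3 fires R2, giving S.
Round 4 fires R1, giving T.

C, F, H, K, M, N, P, Q, S, T, V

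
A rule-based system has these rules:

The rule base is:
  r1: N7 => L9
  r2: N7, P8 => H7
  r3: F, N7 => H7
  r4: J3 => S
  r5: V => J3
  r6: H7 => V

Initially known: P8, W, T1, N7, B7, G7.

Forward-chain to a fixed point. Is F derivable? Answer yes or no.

no

Round 1 fires r1, r2, giving L9, H7.
Round 2 fires r6, giving V.
Round 3 fires r5, giving J3.
Round 4 fires r4, giving S.
Fixed point reached. No rule has F as a consequent, and it is not given.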